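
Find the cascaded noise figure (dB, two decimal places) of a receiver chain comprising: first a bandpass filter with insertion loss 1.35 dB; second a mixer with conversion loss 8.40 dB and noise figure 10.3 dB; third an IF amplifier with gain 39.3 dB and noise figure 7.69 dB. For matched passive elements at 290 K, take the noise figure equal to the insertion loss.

Convert to linear (a loss of L dB is a gain of −L dB): F_i = 10^(NF_i/10), G_i = 10^(G_i,dB/10)
  Stage 1: F_1 = 10^(1.35/10) = 1.365, G_1 = 10^(−1.35/10) = 0.7328
  Stage 2: F_2 = 10^(10.3/10) = 10.72, G_2 = 10^(−8.40/10) = 0.1445
  Stage 3: F_3 = 10^(7.69/10) = 5.875, G_3 = 10^(39.3/10) = 8511
Friis cascade:
  F = 1.365 + (10.72 − 1)/0.7328 + (5.875 − 1)/0.1059 = 60.64
NF = 10 log₁₀(60.64) = 17.83 dB

17.83 dB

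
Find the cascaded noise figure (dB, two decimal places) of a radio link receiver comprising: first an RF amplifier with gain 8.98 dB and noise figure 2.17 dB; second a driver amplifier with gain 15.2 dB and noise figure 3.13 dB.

2.51 dB

Convert to linear (a loss of L dB is a gain of −L dB): F_i = 10^(NF_i/10), G_i = 10^(G_i,dB/10)
  Stage 1: F_1 = 10^(2.17/10) = 1.648, G_1 = 10^(8.98/10) = 7.907
  Stage 2: F_2 = 10^(3.13/10) = 2.056, G_2 = 10^(15.2/10) = 33.11
Friis cascade:
  F = 1.648 + (2.056 − 1)/7.907 = 1.782
NF = 10 log₁₀(1.782) = 2.51 dB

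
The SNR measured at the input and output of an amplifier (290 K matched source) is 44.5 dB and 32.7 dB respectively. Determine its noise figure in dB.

11.8 dB

NF (dB) = SNR_in(dB) − SNR_out(dB) when the source is at T₀
NF = 44.5 − 32.7 = 11.8 dB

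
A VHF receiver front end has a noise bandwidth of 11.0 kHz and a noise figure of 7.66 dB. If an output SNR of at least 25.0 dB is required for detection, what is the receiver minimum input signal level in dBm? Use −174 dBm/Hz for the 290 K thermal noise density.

Sensitivity = −174 + 10 log₁₀(B) + NF + SNR_min
= −174 + 40.41 + 7.66 + 25.0
= −100.93 dBm → −100.9 dBm

−100.9 dBm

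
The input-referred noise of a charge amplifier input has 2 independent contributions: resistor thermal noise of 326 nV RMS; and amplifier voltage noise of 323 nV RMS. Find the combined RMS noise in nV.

Uncorrelated sources add in power (mean-square): V_tot = √(ΣV_i²)
V_tot = √[(3.26×10⁻⁷)² + (3.23×10⁻⁷)²] = 4.59×10⁻⁷ V = 459 nV

459 nV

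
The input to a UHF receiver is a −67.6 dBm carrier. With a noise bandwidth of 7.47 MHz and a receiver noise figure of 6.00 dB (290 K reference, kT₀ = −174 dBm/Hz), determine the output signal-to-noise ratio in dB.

Noise floor: N = −174 + 10 log₁₀(B) + NF
10 log₁₀(7.47×10⁶) = 68.73 dB
N = −174 + 68.73 + 6.00 = −99.27 dBm
SNR = P_sig − N = −67.6 − (−99.27) = 31.67 dB → 31.7 dB

31.7 dB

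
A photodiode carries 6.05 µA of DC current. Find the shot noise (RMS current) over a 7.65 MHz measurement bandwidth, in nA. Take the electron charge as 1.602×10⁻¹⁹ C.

3.85 nA

I_n = √(2qI·B)
2qI·B = 2 × 1.602×10⁻¹⁹ × 6.05×10⁻⁶ × 7.65×10⁶ = 1.48×10⁻¹⁷ A²
I_n = √(1.48×10⁻¹⁷) = 3.85×10⁻⁹ A = 3.85 nA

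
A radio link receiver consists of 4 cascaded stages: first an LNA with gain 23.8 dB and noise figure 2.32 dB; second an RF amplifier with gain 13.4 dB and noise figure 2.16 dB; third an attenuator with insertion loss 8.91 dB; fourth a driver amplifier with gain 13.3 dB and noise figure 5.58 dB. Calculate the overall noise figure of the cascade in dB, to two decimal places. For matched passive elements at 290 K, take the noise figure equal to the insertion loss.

Convert to linear (a loss of L dB is a gain of −L dB): F_i = 10^(NF_i/10), G_i = 10^(G_i,dB/10)
  Stage 1: F_1 = 10^(2.32/10) = 1.706, G_1 = 10^(23.8/10) = 239.9
  Stage 2: F_2 = 10^(2.16/10) = 1.644, G_2 = 10^(13.4/10) = 21.88
  Stage 3: F_3 = 10^(8.91/10) = 7.780, G_3 = 10^(−8.91/10) = 0.1285
  Stage 4: F_4 = 10^(5.58/10) = 3.614, G_4 = 10^(13.3/10) = 21.38
Friis cascade:
  F = 1.706 + (1.644 − 1)/239.9 + (7.780 − 1)/5248 + (3.614 − 1)/674.5 = 1.714
NF = 10 log₁₀(1.714) = 2.34 dB

2.34 dB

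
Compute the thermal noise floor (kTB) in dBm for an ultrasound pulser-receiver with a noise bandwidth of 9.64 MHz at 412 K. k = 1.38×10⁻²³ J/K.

P_n = kTB = 1.38×10⁻²³ × 412 × 9.64×10⁶ = 5.48×10⁻¹⁴ W
In dBm: 10 log₁₀(5.48×10⁻¹⁴ / 10⁻³) = −102.6 dBm

−102.6 dBm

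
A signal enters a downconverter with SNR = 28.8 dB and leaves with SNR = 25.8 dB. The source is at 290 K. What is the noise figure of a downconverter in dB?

NF (dB) = SNR_in(dB) − SNR_out(dB) when the source is at T₀
NF = 28.8 − 25.8 = 3.0 dB

3.0 dB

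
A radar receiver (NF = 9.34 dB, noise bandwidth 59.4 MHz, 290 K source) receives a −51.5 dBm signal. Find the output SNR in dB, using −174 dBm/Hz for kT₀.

35.4 dB

Noise floor: N = −174 + 10 log₁₀(B) + NF
10 log₁₀(5.94×10⁷) = 77.74 dB
N = −174 + 77.74 + 9.34 = −86.92 dBm
SNR = P_sig − N = −51.5 − (−86.92) = 35.42 dB → 35.4 dB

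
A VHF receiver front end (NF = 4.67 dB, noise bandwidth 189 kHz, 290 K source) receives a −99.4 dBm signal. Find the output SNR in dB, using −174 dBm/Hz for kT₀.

Noise floor: N = −174 + 10 log₁₀(B) + NF
10 log₁₀(1.89×10⁵) = 52.76 dB
N = −174 + 52.76 + 4.67 = −116.57 dBm
SNR = P_sig − N = −99.4 − (−116.57) = 17.17 dB → 17.2 dB

17.2 dB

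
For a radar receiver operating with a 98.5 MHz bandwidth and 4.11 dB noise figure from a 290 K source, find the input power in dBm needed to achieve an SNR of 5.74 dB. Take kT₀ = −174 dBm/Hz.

Sensitivity = −174 + 10 log₁₀(B) + NF + SNR_min
= −174 + 79.93 + 4.11 + 5.74
= −84.22 dBm → −84.2 dBm

−84.2 dBm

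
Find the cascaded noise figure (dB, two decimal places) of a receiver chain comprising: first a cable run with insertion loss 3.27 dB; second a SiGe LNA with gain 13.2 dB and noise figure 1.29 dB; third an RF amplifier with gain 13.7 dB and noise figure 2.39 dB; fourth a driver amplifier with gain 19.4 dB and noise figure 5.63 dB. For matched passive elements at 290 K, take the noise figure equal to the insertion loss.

4.69 dB

Convert to linear (a loss of L dB is a gain of −L dB): F_i = 10^(NF_i/10), G_i = 10^(G_i,dB/10)
  Stage 1: F_1 = 10^(3.27/10) = 2.123, G_1 = 10^(−3.27/10) = 0.4710
  Stage 2: F_2 = 10^(1.29/10) = 1.346, G_2 = 10^(13.2/10) = 20.89
  Stage 3: F_3 = 10^(2.39/10) = 1.734, G_3 = 10^(13.7/10) = 23.44
  Stage 4: F_4 = 10^(5.63/10) = 3.656, G_4 = 10^(19.4/10) = 87.10
Friis cascade:
  F = 2.123 + (1.346 − 1)/0.4710 + (1.734 − 1)/9.840 + (3.656 − 1)/230.7 = 2.944
NF = 10 log₁₀(2.944) = 4.69 dB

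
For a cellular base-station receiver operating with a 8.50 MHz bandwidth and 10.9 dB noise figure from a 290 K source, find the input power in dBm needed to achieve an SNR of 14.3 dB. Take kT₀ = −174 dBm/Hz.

−79.5 dBm

Sensitivity = −174 + 10 log₁₀(B) + NF + SNR_min
= −174 + 69.29 + 10.9 + 14.3
= −79.51 dBm → −79.5 dBm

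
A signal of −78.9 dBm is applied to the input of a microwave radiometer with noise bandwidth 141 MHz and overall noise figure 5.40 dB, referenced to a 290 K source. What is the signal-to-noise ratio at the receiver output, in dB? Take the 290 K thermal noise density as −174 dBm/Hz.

8.2 dB

Noise floor: N = −174 + 10 log₁₀(B) + NF
10 log₁₀(1.41×10⁸) = 81.49 dB
N = −174 + 81.49 + 5.40 = −87.11 dBm
SNR = P_sig − N = −78.9 − (−87.11) = 8.21 dB → 8.2 dB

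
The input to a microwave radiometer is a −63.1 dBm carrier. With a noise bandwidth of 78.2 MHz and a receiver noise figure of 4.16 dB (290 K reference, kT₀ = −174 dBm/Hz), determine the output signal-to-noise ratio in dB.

Noise floor: N = −174 + 10 log₁₀(B) + NF
10 log₁₀(7.82×10⁷) = 78.93 dB
N = −174 + 78.93 + 4.16 = −90.91 dBm
SNR = P_sig − N = −63.1 − (−90.91) = 27.81 dB → 27.8 dB

27.8 dB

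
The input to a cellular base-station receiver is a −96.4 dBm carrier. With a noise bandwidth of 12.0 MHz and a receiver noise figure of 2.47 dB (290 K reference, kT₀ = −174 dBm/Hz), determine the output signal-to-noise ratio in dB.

4.3 dB

Noise floor: N = −174 + 10 log₁₀(B) + NF
10 log₁₀(1.20×10⁷) = 70.79 dB
N = −174 + 70.79 + 2.47 = −100.74 dBm
SNR = P_sig − N = −96.4 − (−100.74) = 4.34 dB → 4.3 dB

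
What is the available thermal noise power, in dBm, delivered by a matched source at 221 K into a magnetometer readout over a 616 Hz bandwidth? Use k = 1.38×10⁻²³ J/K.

P_n = kTB = 1.38×10⁻²³ × 221 × 6.16×10² = 1.88×10⁻¹⁸ W
In dBm: 10 log₁₀(1.88×10⁻¹⁸ / 10⁻³) = −147.3 dBm

−147.3 dBm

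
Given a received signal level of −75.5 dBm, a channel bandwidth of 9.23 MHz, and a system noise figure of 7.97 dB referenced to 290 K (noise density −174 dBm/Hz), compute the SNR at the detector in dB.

Noise floor: N = −174 + 10 log₁₀(B) + NF
10 log₁₀(9.23×10⁶) = 69.65 dB
N = −174 + 69.65 + 7.97 = −96.38 dBm
SNR = P_sig − N = −75.5 − (−96.38) = 20.88 dB → 20.9 dB

20.9 dB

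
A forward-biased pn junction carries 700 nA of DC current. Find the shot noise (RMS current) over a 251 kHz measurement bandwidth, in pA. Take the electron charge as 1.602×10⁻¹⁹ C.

237 pA

I_n = √(2qI·B)
2qI·B = 2 × 1.602×10⁻¹⁹ × 7.00×10⁻⁷ × 2.51×10⁵ = 5.63×10⁻²⁰ A²
I_n = √(5.63×10⁻²⁰) = 2.37×10⁻¹⁰ A = 237 pA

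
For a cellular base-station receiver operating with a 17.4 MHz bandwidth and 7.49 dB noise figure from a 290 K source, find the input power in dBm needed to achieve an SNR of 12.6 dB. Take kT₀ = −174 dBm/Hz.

Sensitivity = −174 + 10 log₁₀(B) + NF + SNR_min
= −174 + 72.41 + 7.49 + 12.6
= −81.50 dBm → −81.5 dBm

−81.5 dBm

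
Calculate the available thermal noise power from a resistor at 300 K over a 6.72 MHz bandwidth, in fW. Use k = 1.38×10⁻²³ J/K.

27.8 fW

P_n = kTB = 1.38×10⁻²³ × 300 × 6.72×10⁶ = 2.78×10⁻¹⁴ W = 27.8 fW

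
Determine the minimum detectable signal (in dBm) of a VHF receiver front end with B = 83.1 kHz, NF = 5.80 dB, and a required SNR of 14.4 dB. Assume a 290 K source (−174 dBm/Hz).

−104.6 dBm

Sensitivity = −174 + 10 log₁₀(B) + NF + SNR_min
= −174 + 49.2 + 5.80 + 14.4
= −104.60 dBm → −104.6 dBm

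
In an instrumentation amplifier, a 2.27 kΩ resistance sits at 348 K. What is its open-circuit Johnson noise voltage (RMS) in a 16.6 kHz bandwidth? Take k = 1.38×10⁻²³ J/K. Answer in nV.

851 nV

V_n = √(4kTRB)
4kTRB = 4 × 1.38×10⁻²³ × 348 × 2.27×10³ × 1.66×10⁴ = 7.24×10⁻¹³ V²
V_n = √(7.24×10⁻¹³) = 8.51×10⁻⁷ V = 851 nV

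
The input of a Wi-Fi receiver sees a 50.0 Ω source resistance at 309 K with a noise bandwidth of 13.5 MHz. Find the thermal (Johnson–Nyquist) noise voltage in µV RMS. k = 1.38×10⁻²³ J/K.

V_n = √(4kTRB)
4kTRB = 4 × 1.38×10⁻²³ × 309 × 5.00×10¹ × 1.35×10⁷ = 1.15×10⁻¹¹ V²
V_n = √(1.15×10⁻¹¹) = 3.39×10⁻⁶ V = 3.39 µV

3.39 µV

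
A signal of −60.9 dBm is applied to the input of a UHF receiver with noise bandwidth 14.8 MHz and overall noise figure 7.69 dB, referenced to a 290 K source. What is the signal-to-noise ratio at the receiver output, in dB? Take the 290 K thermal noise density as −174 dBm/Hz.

33.7 dB

Noise floor: N = −174 + 10 log₁₀(B) + NF
10 log₁₀(1.48×10⁷) = 71.7 dB
N = −174 + 71.7 + 7.69 = −94.61 dBm
SNR = P_sig − N = −60.9 − (−94.61) = 33.71 dB → 33.7 dB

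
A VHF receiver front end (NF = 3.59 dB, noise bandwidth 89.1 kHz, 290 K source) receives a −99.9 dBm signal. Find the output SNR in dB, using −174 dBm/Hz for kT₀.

Noise floor: N = −174 + 10 log₁₀(B) + NF
10 log₁₀(8.91×10⁴) = 49.5 dB
N = −174 + 49.5 + 3.59 = −120.91 dBm
SNR = P_sig − N = −99.9 − (−120.91) = 21.01 dB → 21.0 dB

21.0 dB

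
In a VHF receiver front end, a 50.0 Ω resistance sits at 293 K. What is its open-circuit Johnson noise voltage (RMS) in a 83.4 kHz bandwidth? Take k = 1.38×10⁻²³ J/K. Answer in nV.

V_n = √(4kTRB)
4kTRB = 4 × 1.38×10⁻²³ × 293 × 5.00×10¹ × 8.34×10⁴ = 6.74×10⁻¹⁴ V²
V_n = √(6.74×10⁻¹⁴) = 2.60×10⁻⁷ V = 260 nV

260 nV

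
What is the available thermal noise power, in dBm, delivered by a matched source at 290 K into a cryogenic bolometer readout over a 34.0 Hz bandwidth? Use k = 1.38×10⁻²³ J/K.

P_n = kTB = 1.38×10⁻²³ × 290 × 3.40×10¹ = 1.36×10⁻¹⁹ W
In dBm: 10 log₁₀(1.36×10⁻¹⁹ / 10⁻³) = −158.7 dBm

−158.7 dBm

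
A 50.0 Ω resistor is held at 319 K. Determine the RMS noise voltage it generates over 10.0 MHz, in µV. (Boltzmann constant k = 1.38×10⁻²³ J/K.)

2.97 µV

V_n = √(4kTRB)
4kTRB = 4 × 1.38×10⁻²³ × 319 × 5.00×10¹ × 1.00×10⁷ = 8.80×10⁻¹² V²
V_n = √(8.80×10⁻¹²) = 2.97×10⁻⁶ V = 2.97 µV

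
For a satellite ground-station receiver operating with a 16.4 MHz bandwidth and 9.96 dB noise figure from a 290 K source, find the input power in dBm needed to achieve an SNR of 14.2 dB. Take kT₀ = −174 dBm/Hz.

−77.7 dBm

Sensitivity = −174 + 10 log₁₀(B) + NF + SNR_min
= −174 + 72.15 + 9.96 + 14.2
= −77.69 dBm → −77.7 dBm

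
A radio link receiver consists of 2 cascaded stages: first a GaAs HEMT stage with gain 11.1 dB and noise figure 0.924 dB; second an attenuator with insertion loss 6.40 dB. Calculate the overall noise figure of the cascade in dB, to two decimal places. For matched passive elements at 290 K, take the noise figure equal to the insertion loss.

Convert to linear (a loss of L dB is a gain of −L dB): F_i = 10^(NF_i/10), G_i = 10^(G_i,dB/10)
  Stage 1: F_1 = 10^(0.924/10) = 1.237, G_1 = 10^(11.1/10) = 12.88
  Stage 2: F_2 = 10^(6.40/10) = 4.365, G_2 = 10^(−6.40/10) = 0.2291
Friis cascade:
  F = 1.237 + (4.365 − 1)/12.88 = 1.498
NF = 10 log₁₀(1.498) = 1.76 dB

1.76 dB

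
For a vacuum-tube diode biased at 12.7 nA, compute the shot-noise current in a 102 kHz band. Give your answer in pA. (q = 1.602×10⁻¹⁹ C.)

I_n = √(2qI·B)
2qI·B = 2 × 1.602×10⁻¹⁹ × 1.27×10⁻⁸ × 1.02×10⁵ = 4.15×10⁻²² A²
I_n = √(4.15×10⁻²²) = 2.04×10⁻¹¹ A = 20.4 pA

20.4 pA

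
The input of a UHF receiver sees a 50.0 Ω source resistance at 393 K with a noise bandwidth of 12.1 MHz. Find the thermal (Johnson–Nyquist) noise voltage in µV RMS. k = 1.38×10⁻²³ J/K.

V_n = √(4kTRB)
4kTRB = 4 × 1.38×10⁻²³ × 393 × 5.00×10¹ × 1.21×10⁷ = 1.31×10⁻¹¹ V²
V_n = √(1.31×10⁻¹¹) = 3.62×10⁻⁶ V = 3.62 µV

3.62 µV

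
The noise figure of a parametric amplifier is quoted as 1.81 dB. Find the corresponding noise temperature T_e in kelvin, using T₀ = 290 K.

150 K

F = 10^(1.81/10) = 1.51705
T_e = (F − 1)·T₀ = (1.51705 − 1) × 290 = 150 K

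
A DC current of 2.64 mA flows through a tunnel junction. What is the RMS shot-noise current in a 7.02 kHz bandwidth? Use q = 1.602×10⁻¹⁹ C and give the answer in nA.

I_n = √(2qI·B)
2qI·B = 2 × 1.602×10⁻¹⁹ × 2.64×10⁻³ × 7.02×10³ = 5.94×10⁻¹⁸ A²
I_n = √(5.94×10⁻¹⁸) = 2.44×10⁻⁹ A = 2.44 nA

2.44 nA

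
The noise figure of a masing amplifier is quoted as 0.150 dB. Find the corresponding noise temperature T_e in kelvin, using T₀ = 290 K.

10.2 K

F = 10^(0.150/10) = 1.03514
T_e = (F − 1)·T₀ = (1.03514 − 1) × 290 = 10.2 K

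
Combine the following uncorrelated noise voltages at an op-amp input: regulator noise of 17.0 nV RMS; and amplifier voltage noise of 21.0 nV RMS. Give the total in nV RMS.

27.0 nV

Uncorrelated sources add in power (mean-square): V_tot = √(ΣV_i²)
V_tot = √[(1.70×10⁻⁸)² + (2.10×10⁻⁸)²] = 2.70×10⁻⁸ V = 27.0 nV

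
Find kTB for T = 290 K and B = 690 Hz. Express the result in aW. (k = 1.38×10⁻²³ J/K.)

2.76 aW

P_n = kTB = 1.38×10⁻²³ × 290 × 6.90×10² = 2.76×10⁻¹⁸ W = 2.76 aW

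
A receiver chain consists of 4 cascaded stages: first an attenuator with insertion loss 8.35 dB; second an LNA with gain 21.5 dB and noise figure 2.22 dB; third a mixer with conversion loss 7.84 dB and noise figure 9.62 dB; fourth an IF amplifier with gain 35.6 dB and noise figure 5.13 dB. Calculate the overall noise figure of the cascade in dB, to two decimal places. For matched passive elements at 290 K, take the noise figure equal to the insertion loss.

Convert to linear (a loss of L dB is a gain of −L dB): F_i = 10^(NF_i/10), G_i = 10^(G_i,dB/10)
  Stage 1: F_1 = 10^(8.35/10) = 6.839, G_1 = 10^(−8.35/10) = 0.1462
  Stage 2: F_2 = 10^(2.22/10) = 1.667, G_2 = 10^(21.5/10) = 141.3
  Stage 3: F_3 = 10^(9.62/10) = 9.162, G_3 = 10^(−7.84/10) = 0.1644
  Stage 4: F_4 = 10^(5.13/10) = 3.258, G_4 = 10^(35.6/10) = 3631
Friis cascade:
  F = 6.839 + (1.667 − 1)/0.1462 + (9.162 − 1)/20.65 + (3.258 − 1)/3.396 = 12.46
NF = 10 log₁₀(12.46) = 10.96 dB

10.96 dB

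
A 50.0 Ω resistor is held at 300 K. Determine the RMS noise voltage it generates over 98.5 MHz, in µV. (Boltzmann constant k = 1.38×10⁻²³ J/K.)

V_n = √(4kTRB)
4kTRB = 4 × 1.38×10⁻²³ × 300 × 5.00×10¹ × 9.85×10⁷ = 8.16×10⁻¹¹ V²
V_n = √(8.16×10⁻¹¹) = 9.03×10⁻⁶ V = 9.03 µV

9.03 µV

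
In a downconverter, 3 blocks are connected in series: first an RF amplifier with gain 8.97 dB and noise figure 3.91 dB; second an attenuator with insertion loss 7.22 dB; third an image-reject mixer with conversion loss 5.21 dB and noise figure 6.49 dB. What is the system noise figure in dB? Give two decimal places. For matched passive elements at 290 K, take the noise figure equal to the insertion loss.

7.25 dB

Convert to linear (a loss of L dB is a gain of −L dB): F_i = 10^(NF_i/10), G_i = 10^(G_i,dB/10)
  Stage 1: F_1 = 10^(3.91/10) = 2.460, G_1 = 10^(8.97/10) = 7.889
  Stage 2: F_2 = 10^(7.22/10) = 5.272, G_2 = 10^(−7.22/10) = 0.1897
  Stage 3: F_3 = 10^(6.49/10) = 4.457, G_3 = 10^(−5.21/10) = 0.3013
Friis cascade:
  F = 2.460 + (5.272 − 1)/7.889 + (4.457 − 1)/1.496 = 5.312
NF = 10 log₁₀(5.312) = 7.25 dB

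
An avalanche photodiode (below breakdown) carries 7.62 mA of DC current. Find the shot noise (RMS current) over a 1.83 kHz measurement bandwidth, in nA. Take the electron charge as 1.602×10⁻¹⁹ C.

I_n = √(2qI·B)
2qI·B = 2 × 1.602×10⁻¹⁹ × 7.62×10⁻³ × 1.83×10³ = 4.47×10⁻¹⁸ A²
I_n = √(4.47×10⁻¹⁸) = 2.11×10⁻⁹ A = 2.11 nA

2.11 nA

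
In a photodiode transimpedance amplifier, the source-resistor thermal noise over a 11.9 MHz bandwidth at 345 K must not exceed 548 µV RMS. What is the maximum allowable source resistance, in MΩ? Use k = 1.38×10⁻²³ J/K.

1.33 MΩ

Johnson–Nyquist: V_n = √(4kTRB) ⇒ R = V_n² / (4kTB)
4kTB = 4 × 1.38×10⁻²³ × 345 × 1.19×10⁷ = 2.27×10⁻¹³
R = (5.48×10⁻⁴)² / 2.27×10⁻¹³ = 1.33×10⁶ Ω = 1.33 MΩ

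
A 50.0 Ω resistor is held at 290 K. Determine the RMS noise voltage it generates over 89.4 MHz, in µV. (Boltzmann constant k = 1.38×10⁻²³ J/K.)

8.46 µV

V_n = √(4kTRB)
4kTRB = 4 × 1.38×10⁻²³ × 290 × 5.00×10¹ × 8.94×10⁷ = 7.16×10⁻¹¹ V²
V_n = √(7.16×10⁻¹¹) = 8.46×10⁻⁶ V = 8.46 µV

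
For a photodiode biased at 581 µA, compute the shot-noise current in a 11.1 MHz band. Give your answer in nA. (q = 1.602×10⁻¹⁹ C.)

45.5 nA

I_n = √(2qI·B)
2qI·B = 2 × 1.602×10⁻¹⁹ × 5.81×10⁻⁴ × 1.11×10⁷ = 2.07×10⁻¹⁵ A²
I_n = √(2.07×10⁻¹⁵) = 4.55×10⁻⁸ A = 45.5 nA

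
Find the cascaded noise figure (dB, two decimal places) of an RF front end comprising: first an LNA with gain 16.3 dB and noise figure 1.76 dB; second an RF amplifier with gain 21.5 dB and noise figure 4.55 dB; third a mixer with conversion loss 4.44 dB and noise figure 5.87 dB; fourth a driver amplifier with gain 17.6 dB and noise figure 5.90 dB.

1.89 dB

Convert to linear (a loss of L dB is a gain of −L dB): F_i = 10^(NF_i/10), G_i = 10^(G_i,dB/10)
  Stage 1: F_1 = 10^(1.76/10) = 1.500, G_1 = 10^(16.3/10) = 42.66
  Stage 2: F_2 = 10^(4.55/10) = 2.851, G_2 = 10^(21.5/10) = 141.3
  Stage 3: F_3 = 10^(5.87/10) = 3.864, G_3 = 10^(−4.44/10) = 0.3597
  Stage 4: F_4 = 10^(5.90/10) = 3.890, G_4 = 10^(17.6/10) = 57.54
Friis cascade:
  F = 1.500 + (2.851 − 1)/42.66 + (3.864 − 1)/6026 + (3.890 − 1)/2168 = 1.545
NF = 10 log₁₀(1.545) = 1.89 dB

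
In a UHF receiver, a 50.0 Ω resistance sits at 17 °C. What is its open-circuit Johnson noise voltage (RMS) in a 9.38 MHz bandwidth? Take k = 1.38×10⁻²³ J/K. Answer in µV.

2.74 µV

T = 17 °C + 273.15 = 290.15 K
V_n = √(4kTRB)
4kTRB = 4 × 1.38×10⁻²³ × 290.15 × 5.00×10¹ × 9.38×10⁶ = 7.51×10⁻¹² V²
V_n = √(7.51×10⁻¹²) = 2.74×10⁻⁶ V = 2.74 µV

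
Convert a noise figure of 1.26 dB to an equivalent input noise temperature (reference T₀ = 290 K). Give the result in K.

F = 10^(1.26/10) = 1.3366
T_e = (F − 1)·T₀ = (1.3366 − 1) × 290 = 97.6 K

97.6 K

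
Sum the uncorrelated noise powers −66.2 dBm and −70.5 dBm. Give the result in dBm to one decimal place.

Convert to linear, add, convert back:
P₁ = 2.40×10⁻¹⁰ W, P₂ = 8.91×10⁻¹¹ W
P_tot = 3.29×10⁻¹⁰ W → 10 log₁₀(P_tot / 10⁻³) = −64.8 dBm

−64.8 dBm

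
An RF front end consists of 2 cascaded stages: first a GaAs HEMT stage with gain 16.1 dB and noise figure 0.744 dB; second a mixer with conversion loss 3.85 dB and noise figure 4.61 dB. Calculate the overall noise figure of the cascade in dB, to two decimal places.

0.91 dB

Convert to linear (a loss of L dB is a gain of −L dB): F_i = 10^(NF_i/10), G_i = 10^(G_i,dB/10)
  Stage 1: F_1 = 10^(0.744/10) = 1.187, G_1 = 10^(16.1/10) = 40.74
  Stage 2: F_2 = 10^(4.61/10) = 2.891, G_2 = 10^(−3.85/10) = 0.4121
Friis cascade:
  F = 1.187 + (2.891 − 1)/40.74 = 1.233
NF = 10 log₁₀(1.233) = 0.91 dB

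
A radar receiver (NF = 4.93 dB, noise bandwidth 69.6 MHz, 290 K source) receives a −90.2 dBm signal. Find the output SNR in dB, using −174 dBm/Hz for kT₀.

Noise floor: N = −174 + 10 log₁₀(B) + NF
10 log₁₀(6.96×10⁷) = 78.43 dB
N = −174 + 78.43 + 4.93 = −90.64 dBm
SNR = P_sig − N = −90.2 − (−90.64) = 0.44 dB → 0.4 dB

0.4 dB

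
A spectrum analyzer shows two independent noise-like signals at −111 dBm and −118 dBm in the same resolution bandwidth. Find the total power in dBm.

Convert to linear, add, convert back:
P₁ = 7.94×10⁻¹⁵ W, P₂ = 1.58×10⁻¹⁵ W
P_tot = 9.53×10⁻¹⁵ W → 10 log₁₀(P_tot / 10⁻³) = −110.2 dBm

−110.2 dBm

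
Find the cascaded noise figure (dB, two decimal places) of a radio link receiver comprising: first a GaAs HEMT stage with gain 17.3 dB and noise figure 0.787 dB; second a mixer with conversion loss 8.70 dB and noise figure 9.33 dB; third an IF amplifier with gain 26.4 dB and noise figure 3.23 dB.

Convert to linear (a loss of L dB is a gain of −L dB): F_i = 10^(NF_i/10), G_i = 10^(G_i,dB/10)
  Stage 1: F_1 = 10^(0.787/10) = 1.199, G_1 = 10^(17.3/10) = 53.70
  Stage 2: F_2 = 10^(9.33/10) = 8.570, G_2 = 10^(−8.70/10) = 0.1349
  Stage 3: F_3 = 10^(3.23/10) = 2.104, G_3 = 10^(26.4/10) = 436.5
Friis cascade:
  F = 1.199 + (8.570 − 1)/53.70 + (2.104 − 1)/7.244 = 1.492
NF = 10 log₁₀(1.492) = 1.74 dB

1.74 dB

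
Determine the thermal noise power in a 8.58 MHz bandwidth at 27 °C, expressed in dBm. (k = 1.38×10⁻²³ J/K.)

−104.5 dBm

T = 27 °C + 273.15 = 300.15 K
P_n = kTB = 1.38×10⁻²³ × 300.15 × 8.58×10⁶ = 3.55×10⁻¹⁴ W
In dBm: 10 log₁₀(3.55×10⁻¹⁴ / 10⁻³) = −104.5 dBm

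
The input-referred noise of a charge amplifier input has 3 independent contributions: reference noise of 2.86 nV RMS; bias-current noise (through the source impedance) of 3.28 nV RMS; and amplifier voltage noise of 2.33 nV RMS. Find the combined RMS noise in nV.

Uncorrelated sources add in power (mean-square): V_tot = √(ΣV_i²)
V_tot = √[(2.86×10⁻⁹)² + (3.28×10⁻⁹)² + (2.33×10⁻⁹)²] = 4.94×10⁻⁹ V = 4.94 nV

4.94 nV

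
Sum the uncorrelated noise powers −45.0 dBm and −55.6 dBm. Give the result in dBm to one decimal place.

−44.6 dBm

Convert to linear, add, convert back:
P₁ = 3.16×10⁻⁸ W, P₂ = 2.75×10⁻⁹ W
P_tot = 3.44×10⁻⁸ W → 10 log₁₀(P_tot / 10⁻³) = −44.6 dBm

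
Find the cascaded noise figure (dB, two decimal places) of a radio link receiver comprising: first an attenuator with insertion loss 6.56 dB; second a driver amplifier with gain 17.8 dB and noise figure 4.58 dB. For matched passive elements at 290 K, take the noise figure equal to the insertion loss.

Convert to linear (a loss of L dB is a gain of −L dB): F_i = 10^(NF_i/10), G_i = 10^(G_i,dB/10)
  Stage 1: F_1 = 10^(6.56/10) = 4.529, G_1 = 10^(−6.56/10) = 0.2208
  Stage 2: F_2 = 10^(4.58/10) = 2.871, G_2 = 10^(17.8/10) = 60.26
Friis cascade:
  F = 4.529 + (2.871 − 1)/0.2208 = 13.00
NF = 10 log₁₀(13.00) = 11.14 dB

11.14 dB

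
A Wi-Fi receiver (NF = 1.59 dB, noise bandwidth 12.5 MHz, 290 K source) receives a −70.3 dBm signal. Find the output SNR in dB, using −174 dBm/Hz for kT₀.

31.1 dB

Noise floor: N = −174 + 10 log₁₀(B) + NF
10 log₁₀(1.25×10⁷) = 70.97 dB
N = −174 + 70.97 + 1.59 = −101.44 dBm
SNR = P_sig − N = −70.3 − (−101.44) = 31.14 dB → 31.1 dB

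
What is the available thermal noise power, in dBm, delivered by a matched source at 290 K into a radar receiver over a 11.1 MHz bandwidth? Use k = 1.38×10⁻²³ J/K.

−103.5 dBm

P_n = kTB = 1.38×10⁻²³ × 290 × 1.11×10⁷ = 4.44×10⁻¹⁴ W
In dBm: 10 log₁₀(4.44×10⁻¹⁴ / 10⁻³) = −103.5 dBm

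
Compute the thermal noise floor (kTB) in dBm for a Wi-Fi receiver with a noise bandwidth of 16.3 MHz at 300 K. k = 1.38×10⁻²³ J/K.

−101.7 dBm

P_n = kTB = 1.38×10⁻²³ × 300 × 1.63×10⁷ = 6.75×10⁻¹⁴ W
In dBm: 10 log₁₀(6.75×10⁻¹⁴ / 10⁻³) = −101.7 dBm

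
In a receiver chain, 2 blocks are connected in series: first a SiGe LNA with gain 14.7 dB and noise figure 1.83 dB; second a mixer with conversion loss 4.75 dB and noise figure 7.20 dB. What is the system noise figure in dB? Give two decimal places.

Convert to linear (a loss of L dB is a gain of −L dB): F_i = 10^(NF_i/10), G_i = 10^(G_i,dB/10)
  Stage 1: F_1 = 10^(1.83/10) = 1.524, G_1 = 10^(14.7/10) = 29.51
  Stage 2: F_2 = 10^(7.20/10) = 5.248, G_2 = 10^(−4.75/10) = 0.3350
Friis cascade:
  F = 1.524 + (5.248 − 1)/29.51 = 1.668
NF = 10 log₁₀(1.668) = 2.22 dB

2.22 dB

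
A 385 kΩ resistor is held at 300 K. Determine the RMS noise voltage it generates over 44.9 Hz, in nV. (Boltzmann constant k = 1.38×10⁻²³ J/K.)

535 nV

V_n = √(4kTRB)
4kTRB = 4 × 1.38×10⁻²³ × 300 × 3.85×10⁵ × 4.49×10¹ = 2.86×10⁻¹³ V²
V_n = √(2.86×10⁻¹³) = 5.35×10⁻⁷ V = 535 nV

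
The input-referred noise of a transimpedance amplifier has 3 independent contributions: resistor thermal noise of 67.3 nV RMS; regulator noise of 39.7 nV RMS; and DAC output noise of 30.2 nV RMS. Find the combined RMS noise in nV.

83.8 nV

Uncorrelated sources add in power (mean-square): V_tot = √(ΣV_i²)
V_tot = √[(6.73×10⁻⁸)² + (3.97×10⁻⁸)² + (3.02×10⁻⁸)²] = 8.38×10⁻⁸ V = 83.8 nV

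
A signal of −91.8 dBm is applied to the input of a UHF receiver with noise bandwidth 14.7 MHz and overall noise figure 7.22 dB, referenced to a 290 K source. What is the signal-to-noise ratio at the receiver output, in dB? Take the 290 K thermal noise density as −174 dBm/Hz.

Noise floor: N = −174 + 10 log₁₀(B) + NF
10 log₁₀(1.47×10⁷) = 71.67 dB
N = −174 + 71.67 + 7.22 = −95.11 dBm
SNR = P_sig − N = −91.8 − (−95.11) = 3.31 dB → 3.3 dB

3.3 dB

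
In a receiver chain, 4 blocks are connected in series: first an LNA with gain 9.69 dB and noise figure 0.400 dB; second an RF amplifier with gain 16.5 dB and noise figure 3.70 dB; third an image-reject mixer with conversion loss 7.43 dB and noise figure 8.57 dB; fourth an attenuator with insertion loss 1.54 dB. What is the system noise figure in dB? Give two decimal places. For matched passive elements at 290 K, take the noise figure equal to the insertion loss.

Convert to linear (a loss of L dB is a gain of −L dB): F_i = 10^(NF_i/10), G_i = 10^(G_i,dB/10)
  Stage 1: F_1 = 10^(0.400/10) = 1.096, G_1 = 10^(9.69/10) = 9.311
  Stage 2: F_2 = 10^(3.70/10) = 2.344, G_2 = 10^(16.5/10) = 44.67
  Stage 3: F_3 = 10^(8.57/10) = 7.194, G_3 = 10^(−7.43/10) = 0.1807
  Stage 4: F_4 = 10^(1.54/10) = 1.426, G_4 = 10^(−1.54/10) = 0.7015
Friis cascade:
  F = 1.096 + (2.344 − 1)/9.311 + (7.194 − 1)/415.9 + (1.426 − 1)/75.16 = 1.261
NF = 10 log₁₀(1.261) = 1.01 dB

1.01 dB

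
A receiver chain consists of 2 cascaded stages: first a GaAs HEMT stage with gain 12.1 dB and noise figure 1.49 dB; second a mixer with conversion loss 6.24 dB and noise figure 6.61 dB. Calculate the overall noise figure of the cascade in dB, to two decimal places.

2.12 dB

Convert to linear (a loss of L dB is a gain of −L dB): F_i = 10^(NF_i/10), G_i = 10^(G_i,dB/10)
  Stage 1: F_1 = 10^(1.49/10) = 1.409, G_1 = 10^(12.1/10) = 16.22
  Stage 2: F_2 = 10^(6.61/10) = 4.581, G_2 = 10^(−6.24/10) = 0.2377
Friis cascade:
  F = 1.409 + (4.581 − 1)/16.22 = 1.630
NF = 10 log₁₀(1.630) = 2.12 dB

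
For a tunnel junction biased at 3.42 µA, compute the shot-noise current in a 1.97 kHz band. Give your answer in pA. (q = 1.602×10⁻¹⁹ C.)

46.5 pA

I_n = √(2qI·B)
2qI·B = 2 × 1.602×10⁻¹⁹ × 3.42×10⁻⁶ × 1.97×10³ = 2.16×10⁻²¹ A²
I_n = √(2.16×10⁻²¹) = 4.65×10⁻¹¹ A = 46.5 pA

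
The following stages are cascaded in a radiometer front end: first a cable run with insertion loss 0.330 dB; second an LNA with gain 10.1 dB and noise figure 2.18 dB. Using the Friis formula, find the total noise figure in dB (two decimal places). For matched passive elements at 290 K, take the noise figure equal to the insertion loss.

2.51 dB

Convert to linear (a loss of L dB is a gain of −L dB): F_i = 10^(NF_i/10), G_i = 10^(G_i,dB/10)
  Stage 1: F_1 = 10^(0.330/10) = 1.079, G_1 = 10^(−0.330/10) = 0.9268
  Stage 2: F_2 = 10^(2.18/10) = 1.652, G_2 = 10^(10.1/10) = 10.23
Friis cascade:
  F = 1.079 + (1.652 − 1)/0.9268 = 1.782
NF = 10 log₁₀(1.782) = 2.51 dB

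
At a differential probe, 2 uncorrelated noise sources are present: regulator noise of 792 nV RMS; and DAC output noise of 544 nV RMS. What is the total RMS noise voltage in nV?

Uncorrelated sources add in power (mean-square): V_tot = √(ΣV_i²)
V_tot = √[(7.92×10⁻⁷)² + (5.44×10⁻⁷)²] = 9.61×10⁻⁷ V = 961 nV

961 nV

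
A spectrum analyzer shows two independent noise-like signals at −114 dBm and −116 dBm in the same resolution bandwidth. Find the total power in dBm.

−111.9 dBm

Convert to linear, add, convert back:
P₁ = 3.98×10⁻¹⁵ W, P₂ = 2.51×10⁻¹⁵ W
P_tot = 6.49×10⁻¹⁵ W → 10 log₁₀(P_tot / 10⁻³) = −111.9 dBm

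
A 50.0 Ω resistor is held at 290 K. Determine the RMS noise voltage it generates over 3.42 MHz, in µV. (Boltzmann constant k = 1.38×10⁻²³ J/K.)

1.65 µV

V_n = √(4kTRB)
4kTRB = 4 × 1.38×10⁻²³ × 290 × 5.00×10¹ × 3.42×10⁶ = 2.74×10⁻¹² V²
V_n = √(2.74×10⁻¹²) = 1.65×10⁻⁶ V = 1.65 µV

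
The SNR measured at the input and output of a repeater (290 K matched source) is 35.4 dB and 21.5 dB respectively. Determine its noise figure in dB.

NF (dB) = SNR_in(dB) − SNR_out(dB) when the source is at T₀
NF = 35.4 − 21.5 = 13.9 dB

13.9 dB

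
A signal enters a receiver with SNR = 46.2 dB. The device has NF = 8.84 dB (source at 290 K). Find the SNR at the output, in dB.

37.36 dB

By definition F = SNR_in/SNR_out, so in dB: SNR_out = SNR_in − NF
SNR_out = 46.2 − 8.84 = 37.36 dB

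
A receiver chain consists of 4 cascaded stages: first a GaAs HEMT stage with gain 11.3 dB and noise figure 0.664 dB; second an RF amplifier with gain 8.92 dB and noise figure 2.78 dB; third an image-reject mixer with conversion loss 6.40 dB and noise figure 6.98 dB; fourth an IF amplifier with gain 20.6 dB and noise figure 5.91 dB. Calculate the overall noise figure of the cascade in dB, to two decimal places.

Convert to linear (a loss of L dB is a gain of −L dB): F_i = 10^(NF_i/10), G_i = 10^(G_i,dB/10)
  Stage 1: F_1 = 10^(0.664/10) = 1.165, G_1 = 10^(11.3/10) = 13.49
  Stage 2: F_2 = 10^(2.78/10) = 1.897, G_2 = 10^(8.92/10) = 7.798
  Stage 3: F_3 = 10^(6.98/10) = 4.989, G_3 = 10^(−6.40/10) = 0.2291
  Stage 4: F_4 = 10^(5.91/10) = 3.899, G_4 = 10^(20.6/10) = 114.8
Friis cascade:
  F = 1.165 + (1.897 − 1)/13.49 + (4.989 − 1)/105.2 + (3.899 − 1)/24.10 = 1.390
NF = 10 log₁₀(1.390) = 1.43 dB

1.43 dB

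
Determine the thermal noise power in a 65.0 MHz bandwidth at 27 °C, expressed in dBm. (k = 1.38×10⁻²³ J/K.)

−95.7 dBm

T = 27 °C + 273.15 = 300.15 K
P_n = kTB = 1.38×10⁻²³ × 300.15 × 6.50×10⁷ = 2.69×10⁻¹³ W
In dBm: 10 log₁₀(2.69×10⁻¹³ / 10⁻³) = −95.7 dBm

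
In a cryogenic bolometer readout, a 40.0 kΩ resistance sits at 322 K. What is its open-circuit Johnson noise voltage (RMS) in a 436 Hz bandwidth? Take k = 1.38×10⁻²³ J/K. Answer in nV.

V_n = √(4kTRB)
4kTRB = 4 × 1.38×10⁻²³ × 322 × 4.00×10⁴ × 4.36×10² = 3.10×10⁻¹³ V²
V_n = √(3.10×10⁻¹³) = 5.57×10⁻⁷ V = 557 nV

557 nV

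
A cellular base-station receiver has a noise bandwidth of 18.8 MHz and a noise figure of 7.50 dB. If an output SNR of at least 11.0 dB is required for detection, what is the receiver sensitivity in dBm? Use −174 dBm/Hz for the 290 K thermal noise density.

−82.8 dBm

Sensitivity = −174 + 10 log₁₀(B) + NF + SNR_min
= −174 + 72.74 + 7.50 + 11.0
= −82.76 dBm → −82.8 dBm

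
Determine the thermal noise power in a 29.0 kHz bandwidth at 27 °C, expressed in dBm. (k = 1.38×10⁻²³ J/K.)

−129.2 dBm

T = 27 °C + 273.15 = 300.15 K
P_n = kTB = 1.38×10⁻²³ × 300.15 × 2.90×10⁴ = 1.20×10⁻¹⁶ W
In dBm: 10 log₁₀(1.20×10⁻¹⁶ / 10⁻³) = −129.2 dBm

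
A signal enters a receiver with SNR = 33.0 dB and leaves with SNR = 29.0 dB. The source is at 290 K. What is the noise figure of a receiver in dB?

NF (dB) = SNR_in(dB) − SNR_out(dB) when the source is at T₀
NF = 33.0 − 29.0 = 4.0 dB

4.0 dB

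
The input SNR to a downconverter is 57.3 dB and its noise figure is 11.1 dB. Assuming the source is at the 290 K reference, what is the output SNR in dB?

By definition F = SNR_in/SNR_out, so in dB: SNR_out = SNR_in − NF
SNR_out = 57.3 − 11.1 = 46.2 dB

46.2 dB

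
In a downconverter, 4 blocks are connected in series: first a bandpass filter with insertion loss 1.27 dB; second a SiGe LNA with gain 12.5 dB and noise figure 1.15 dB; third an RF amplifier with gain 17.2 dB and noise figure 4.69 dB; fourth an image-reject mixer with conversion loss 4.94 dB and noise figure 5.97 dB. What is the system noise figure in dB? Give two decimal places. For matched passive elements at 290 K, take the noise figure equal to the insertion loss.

Convert to linear (a loss of L dB is a gain of −L dB): F_i = 10^(NF_i/10), G_i = 10^(G_i,dB/10)
  Stage 1: F_1 = 10^(1.27/10) = 1.340, G_1 = 10^(−1.27/10) = 0.7464
  Stage 2: F_2 = 10^(1.15/10) = 1.303, G_2 = 10^(12.5/10) = 17.78
  Stage 3: F_3 = 10^(4.69/10) = 2.944, G_3 = 10^(17.2/10) = 52.48
  Stage 4: F_4 = 10^(5.97/10) = 3.954, G_4 = 10^(−4.94/10) = 0.3206
Friis cascade:
  F = 1.340 + (1.303 − 1)/0.7464 + (2.944 − 1)/13.27 + (3.954 − 1)/696.6 = 1.897
NF = 10 log₁₀(1.897) = 2.78 dB

2.78 dB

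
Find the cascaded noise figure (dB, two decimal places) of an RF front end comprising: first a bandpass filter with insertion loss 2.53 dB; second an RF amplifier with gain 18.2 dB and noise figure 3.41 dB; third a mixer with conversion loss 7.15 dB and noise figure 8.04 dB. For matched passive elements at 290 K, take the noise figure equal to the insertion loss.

6.10 dB

Convert to linear (a loss of L dB is a gain of −L dB): F_i = 10^(NF_i/10), G_i = 10^(G_i,dB/10)
  Stage 1: F_1 = 10^(2.53/10) = 1.791, G_1 = 10^(−2.53/10) = 0.5585
  Stage 2: F_2 = 10^(3.41/10) = 2.193, G_2 = 10^(18.2/10) = 66.07
  Stage 3: F_3 = 10^(8.04/10) = 6.368, G_3 = 10^(−7.15/10) = 0.1928
Friis cascade:
  F = 1.791 + (2.193 − 1)/0.5585 + (6.368 − 1)/36.90 = 4.072
NF = 10 log₁₀(4.072) = 6.10 dB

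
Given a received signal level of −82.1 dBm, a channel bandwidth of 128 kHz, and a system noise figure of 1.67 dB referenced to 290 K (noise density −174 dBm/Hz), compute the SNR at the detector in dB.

39.2 dB

Noise floor: N = −174 + 10 log₁₀(B) + NF
10 log₁₀(1.28×10⁵) = 51.07 dB
N = −174 + 51.07 + 1.67 = −121.26 dBm
SNR = P_sig − N = −82.1 − (−121.26) = 39.16 dB → 39.2 dB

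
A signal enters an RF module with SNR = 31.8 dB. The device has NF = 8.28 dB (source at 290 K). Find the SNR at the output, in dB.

By definition F = SNR_in/SNR_out, so in dB: SNR_out = SNR_in − NF
SNR_out = 31.8 − 8.28 = 23.52 dB

23.52 dB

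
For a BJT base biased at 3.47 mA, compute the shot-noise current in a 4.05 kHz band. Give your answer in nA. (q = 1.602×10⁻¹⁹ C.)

2.12 nA

I_n = √(2qI·B)
2qI·B = 2 × 1.602×10⁻¹⁹ × 3.47×10⁻³ × 4.05×10³ = 4.50×10⁻¹⁸ A²
I_n = √(4.50×10⁻¹⁸) = 2.12×10⁻⁹ A = 2.12 nA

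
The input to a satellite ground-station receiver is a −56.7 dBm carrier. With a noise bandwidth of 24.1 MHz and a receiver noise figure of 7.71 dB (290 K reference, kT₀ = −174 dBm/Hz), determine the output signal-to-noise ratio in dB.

35.8 dB

Noise floor: N = −174 + 10 log₁₀(B) + NF
10 log₁₀(2.41×10⁷) = 73.82 dB
N = −174 + 73.82 + 7.71 = −92.47 dBm
SNR = P_sig − N = −56.7 − (−92.47) = 35.77 dB → 35.8 dB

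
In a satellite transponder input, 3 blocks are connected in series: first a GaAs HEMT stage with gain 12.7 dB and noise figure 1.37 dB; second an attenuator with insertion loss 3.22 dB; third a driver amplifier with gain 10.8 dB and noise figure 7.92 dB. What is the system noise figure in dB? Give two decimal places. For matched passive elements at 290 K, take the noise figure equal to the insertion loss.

3.04 dB

Convert to linear (a loss of L dB is a gain of −L dB): F_i = 10^(NF_i/10), G_i = 10^(G_i,dB/10)
  Stage 1: F_1 = 10^(1.37/10) = 1.371, G_1 = 10^(12.7/10) = 18.62
  Stage 2: F_2 = 10^(3.22/10) = 2.099, G_2 = 10^(−3.22/10) = 0.4764
  Stage 3: F_3 = 10^(7.92/10) = 6.194, G_3 = 10^(10.8/10) = 12.02
Friis cascade:
  F = 1.371 + (2.099 − 1)/18.62 + (6.194 − 1)/8.872 = 2.015
NF = 10 log₁₀(2.015) = 3.04 dB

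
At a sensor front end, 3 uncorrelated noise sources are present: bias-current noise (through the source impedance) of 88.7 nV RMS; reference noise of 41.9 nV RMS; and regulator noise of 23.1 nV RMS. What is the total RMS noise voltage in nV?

101 nV

Uncorrelated sources add in power (mean-square): V_tot = √(ΣV_i²)
V_tot = √[(8.87×10⁻⁸)² + (4.19×10⁻⁸)² + (2.31×10⁻⁸)²] = 1.01×10⁻⁷ V = 101 nV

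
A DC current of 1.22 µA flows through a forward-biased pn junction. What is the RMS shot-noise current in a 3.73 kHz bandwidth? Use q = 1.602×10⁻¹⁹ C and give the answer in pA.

38.2 pA

I_n = √(2qI·B)
2qI·B = 2 × 1.602×10⁻¹⁹ × 1.22×10⁻⁶ × 3.73×10³ = 1.46×10⁻²¹ A²
I_n = √(1.46×10⁻²¹) = 3.82×10⁻¹¹ A = 38.2 pA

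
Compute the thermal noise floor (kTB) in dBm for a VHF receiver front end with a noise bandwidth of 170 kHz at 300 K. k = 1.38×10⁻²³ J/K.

−121.5 dBm

P_n = kTB = 1.38×10⁻²³ × 300 × 1.70×10⁵ = 7.04×10⁻¹⁶ W
In dBm: 10 log₁₀(7.04×10⁻¹⁶ / 10⁻³) = −121.5 dBm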